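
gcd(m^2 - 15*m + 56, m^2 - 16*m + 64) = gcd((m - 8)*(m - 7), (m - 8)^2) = m - 8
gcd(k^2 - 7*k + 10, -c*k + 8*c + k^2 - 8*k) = 1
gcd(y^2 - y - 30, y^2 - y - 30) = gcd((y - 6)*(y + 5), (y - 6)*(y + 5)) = y^2 - y - 30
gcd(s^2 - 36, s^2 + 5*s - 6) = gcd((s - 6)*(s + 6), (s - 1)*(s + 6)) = s + 6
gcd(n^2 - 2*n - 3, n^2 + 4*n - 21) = n - 3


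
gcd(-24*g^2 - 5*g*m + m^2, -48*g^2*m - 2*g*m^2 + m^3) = 8*g - m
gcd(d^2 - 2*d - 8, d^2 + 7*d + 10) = d + 2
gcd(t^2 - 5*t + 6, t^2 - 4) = t - 2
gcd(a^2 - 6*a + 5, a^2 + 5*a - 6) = a - 1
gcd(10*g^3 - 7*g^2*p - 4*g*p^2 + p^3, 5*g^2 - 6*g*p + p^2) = 5*g^2 - 6*g*p + p^2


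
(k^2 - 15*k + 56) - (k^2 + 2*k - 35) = 91 - 17*k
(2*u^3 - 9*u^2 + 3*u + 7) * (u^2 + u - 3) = 2*u^5 - 7*u^4 - 12*u^3 + 37*u^2 - 2*u - 21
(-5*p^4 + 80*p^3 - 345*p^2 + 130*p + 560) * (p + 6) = -5*p^5 + 50*p^4 + 135*p^3 - 1940*p^2 + 1340*p + 3360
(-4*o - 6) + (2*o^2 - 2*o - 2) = 2*o^2 - 6*o - 8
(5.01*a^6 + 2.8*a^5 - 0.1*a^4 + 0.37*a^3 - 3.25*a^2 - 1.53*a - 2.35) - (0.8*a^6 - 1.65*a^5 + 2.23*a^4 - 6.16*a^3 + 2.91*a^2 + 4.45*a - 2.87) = 4.21*a^6 + 4.45*a^5 - 2.33*a^4 + 6.53*a^3 - 6.16*a^2 - 5.98*a + 0.52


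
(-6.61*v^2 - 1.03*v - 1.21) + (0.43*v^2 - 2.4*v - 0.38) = -6.18*v^2 - 3.43*v - 1.59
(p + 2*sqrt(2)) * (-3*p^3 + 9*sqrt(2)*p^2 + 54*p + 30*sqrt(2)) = -3*p^4 + 3*sqrt(2)*p^3 + 90*p^2 + 138*sqrt(2)*p + 120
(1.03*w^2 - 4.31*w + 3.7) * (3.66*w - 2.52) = 3.7698*w^3 - 18.3702*w^2 + 24.4032*w - 9.324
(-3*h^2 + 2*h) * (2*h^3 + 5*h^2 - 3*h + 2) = -6*h^5 - 11*h^4 + 19*h^3 - 12*h^2 + 4*h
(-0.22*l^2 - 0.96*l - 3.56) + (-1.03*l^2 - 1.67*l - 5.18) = -1.25*l^2 - 2.63*l - 8.74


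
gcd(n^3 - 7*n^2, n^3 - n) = n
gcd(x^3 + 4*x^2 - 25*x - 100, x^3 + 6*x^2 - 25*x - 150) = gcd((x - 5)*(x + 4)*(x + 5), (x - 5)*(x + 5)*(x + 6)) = x^2 - 25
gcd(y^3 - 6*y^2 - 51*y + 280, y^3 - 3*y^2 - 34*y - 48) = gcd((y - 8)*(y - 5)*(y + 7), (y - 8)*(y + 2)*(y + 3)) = y - 8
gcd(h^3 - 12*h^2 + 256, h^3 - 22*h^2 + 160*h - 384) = h^2 - 16*h + 64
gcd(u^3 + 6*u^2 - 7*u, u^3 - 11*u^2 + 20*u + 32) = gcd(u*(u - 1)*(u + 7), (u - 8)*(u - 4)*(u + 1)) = 1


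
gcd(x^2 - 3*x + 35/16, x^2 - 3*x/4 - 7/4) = x - 7/4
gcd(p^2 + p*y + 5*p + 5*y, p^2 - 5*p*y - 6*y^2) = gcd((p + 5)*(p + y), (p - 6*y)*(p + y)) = p + y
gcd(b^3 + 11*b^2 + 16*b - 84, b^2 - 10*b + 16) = b - 2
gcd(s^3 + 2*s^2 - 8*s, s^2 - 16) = s + 4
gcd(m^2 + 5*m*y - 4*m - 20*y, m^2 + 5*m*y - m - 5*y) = m + 5*y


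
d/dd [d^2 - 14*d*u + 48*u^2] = 2*d - 14*u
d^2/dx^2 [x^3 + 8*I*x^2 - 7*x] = 6*x + 16*I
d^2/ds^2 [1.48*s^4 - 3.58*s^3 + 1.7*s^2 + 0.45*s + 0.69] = 17.76*s^2 - 21.48*s + 3.4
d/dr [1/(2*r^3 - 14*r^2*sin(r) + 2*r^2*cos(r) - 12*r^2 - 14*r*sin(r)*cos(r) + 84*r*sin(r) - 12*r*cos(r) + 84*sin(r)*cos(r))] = (r^2*sin(r) + 7*r^2*cos(r) - 3*r^2 + 8*r*sin(r) - 44*r*cos(r) + 7*r*cos(2*r) + 12*r - 42*sin(r) + 7*sin(2*r)/2 + 6*cos(r) - 42*cos(2*r))/(2*(r - 6)^2*(r - 7*sin(r))^2*(r + cos(r))^2)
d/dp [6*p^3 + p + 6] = 18*p^2 + 1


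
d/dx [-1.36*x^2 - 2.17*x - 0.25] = -2.72*x - 2.17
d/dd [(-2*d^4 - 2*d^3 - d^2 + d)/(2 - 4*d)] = (12*d^4 - 4*d^2 - 2*d + 1)/(2*(4*d^2 - 4*d + 1))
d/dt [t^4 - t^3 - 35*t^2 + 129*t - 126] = 4*t^3 - 3*t^2 - 70*t + 129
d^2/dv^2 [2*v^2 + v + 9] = 4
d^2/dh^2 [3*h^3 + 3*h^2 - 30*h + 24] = 18*h + 6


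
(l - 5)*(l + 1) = l^2 - 4*l - 5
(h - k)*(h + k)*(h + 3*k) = h^3 + 3*h^2*k - h*k^2 - 3*k^3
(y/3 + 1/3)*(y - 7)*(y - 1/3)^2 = y^4/3 - 20*y^3/9 - 26*y^2/27 + 4*y/3 - 7/27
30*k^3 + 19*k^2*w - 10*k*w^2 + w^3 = (-6*k + w)*(-5*k + w)*(k + w)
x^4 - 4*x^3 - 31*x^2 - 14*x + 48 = (x - 8)*(x - 1)*(x + 2)*(x + 3)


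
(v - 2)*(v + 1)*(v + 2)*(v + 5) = v^4 + 6*v^3 + v^2 - 24*v - 20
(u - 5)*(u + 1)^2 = u^3 - 3*u^2 - 9*u - 5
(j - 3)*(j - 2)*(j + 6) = j^3 + j^2 - 24*j + 36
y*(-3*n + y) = -3*n*y + y^2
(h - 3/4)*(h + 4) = h^2 + 13*h/4 - 3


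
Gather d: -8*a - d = -8*a - d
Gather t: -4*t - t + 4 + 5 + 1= 10 - 5*t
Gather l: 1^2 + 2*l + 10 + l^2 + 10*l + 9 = l^2 + 12*l + 20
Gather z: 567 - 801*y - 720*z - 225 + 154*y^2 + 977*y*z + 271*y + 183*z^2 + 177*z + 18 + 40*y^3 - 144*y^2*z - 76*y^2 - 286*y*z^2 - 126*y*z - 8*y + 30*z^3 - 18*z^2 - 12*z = 40*y^3 + 78*y^2 - 538*y + 30*z^3 + z^2*(165 - 286*y) + z*(-144*y^2 + 851*y - 555) + 360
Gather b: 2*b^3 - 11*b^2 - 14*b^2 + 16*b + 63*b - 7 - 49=2*b^3 - 25*b^2 + 79*b - 56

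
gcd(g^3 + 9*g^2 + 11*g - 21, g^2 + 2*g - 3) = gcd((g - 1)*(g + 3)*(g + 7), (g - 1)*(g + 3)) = g^2 + 2*g - 3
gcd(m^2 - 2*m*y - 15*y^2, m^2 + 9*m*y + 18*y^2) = m + 3*y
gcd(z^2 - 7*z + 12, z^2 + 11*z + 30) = 1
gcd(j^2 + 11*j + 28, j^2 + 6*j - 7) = j + 7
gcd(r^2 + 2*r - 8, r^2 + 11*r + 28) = r + 4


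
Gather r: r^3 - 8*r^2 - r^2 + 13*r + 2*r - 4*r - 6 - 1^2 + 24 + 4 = r^3 - 9*r^2 + 11*r + 21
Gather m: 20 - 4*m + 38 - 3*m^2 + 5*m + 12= -3*m^2 + m + 70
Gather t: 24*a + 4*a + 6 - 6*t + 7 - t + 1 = 28*a - 7*t + 14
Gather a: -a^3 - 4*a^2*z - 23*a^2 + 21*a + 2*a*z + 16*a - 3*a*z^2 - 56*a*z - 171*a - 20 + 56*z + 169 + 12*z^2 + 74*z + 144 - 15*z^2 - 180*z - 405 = -a^3 + a^2*(-4*z - 23) + a*(-3*z^2 - 54*z - 134) - 3*z^2 - 50*z - 112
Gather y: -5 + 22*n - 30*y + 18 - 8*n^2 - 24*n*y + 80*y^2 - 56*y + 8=-8*n^2 + 22*n + 80*y^2 + y*(-24*n - 86) + 21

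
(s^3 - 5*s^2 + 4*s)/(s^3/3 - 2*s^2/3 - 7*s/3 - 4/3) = 3*s*(s - 1)/(s^2 + 2*s + 1)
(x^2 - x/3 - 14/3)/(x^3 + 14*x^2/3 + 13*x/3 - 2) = (3*x - 7)/(3*x^2 + 8*x - 3)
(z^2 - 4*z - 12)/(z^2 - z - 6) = (z - 6)/(z - 3)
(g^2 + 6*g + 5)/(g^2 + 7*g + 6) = (g + 5)/(g + 6)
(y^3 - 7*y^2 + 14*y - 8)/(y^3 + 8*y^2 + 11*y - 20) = (y^2 - 6*y + 8)/(y^2 + 9*y + 20)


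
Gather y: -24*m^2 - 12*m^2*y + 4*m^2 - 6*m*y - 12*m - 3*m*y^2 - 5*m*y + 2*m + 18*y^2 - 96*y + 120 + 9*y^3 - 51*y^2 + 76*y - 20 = -20*m^2 - 10*m + 9*y^3 + y^2*(-3*m - 33) + y*(-12*m^2 - 11*m - 20) + 100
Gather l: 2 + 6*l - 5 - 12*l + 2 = -6*l - 1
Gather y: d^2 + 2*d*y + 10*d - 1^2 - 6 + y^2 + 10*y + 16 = d^2 + 10*d + y^2 + y*(2*d + 10) + 9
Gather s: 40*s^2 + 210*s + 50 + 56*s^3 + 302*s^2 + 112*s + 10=56*s^3 + 342*s^2 + 322*s + 60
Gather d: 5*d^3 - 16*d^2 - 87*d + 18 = 5*d^3 - 16*d^2 - 87*d + 18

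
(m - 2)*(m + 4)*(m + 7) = m^3 + 9*m^2 + 6*m - 56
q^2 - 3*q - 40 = (q - 8)*(q + 5)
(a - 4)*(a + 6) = a^2 + 2*a - 24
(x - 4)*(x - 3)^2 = x^3 - 10*x^2 + 33*x - 36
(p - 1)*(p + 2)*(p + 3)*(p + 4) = p^4 + 8*p^3 + 17*p^2 - 2*p - 24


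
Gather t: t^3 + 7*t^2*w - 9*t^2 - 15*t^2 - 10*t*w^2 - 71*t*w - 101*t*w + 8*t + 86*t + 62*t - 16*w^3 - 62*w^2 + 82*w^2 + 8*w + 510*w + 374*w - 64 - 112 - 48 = t^3 + t^2*(7*w - 24) + t*(-10*w^2 - 172*w + 156) - 16*w^3 + 20*w^2 + 892*w - 224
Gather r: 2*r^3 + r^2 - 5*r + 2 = 2*r^3 + r^2 - 5*r + 2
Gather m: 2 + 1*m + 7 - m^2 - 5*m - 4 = -m^2 - 4*m + 5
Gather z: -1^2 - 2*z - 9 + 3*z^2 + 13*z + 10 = 3*z^2 + 11*z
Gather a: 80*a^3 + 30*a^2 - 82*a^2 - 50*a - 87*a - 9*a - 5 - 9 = 80*a^3 - 52*a^2 - 146*a - 14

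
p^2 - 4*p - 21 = (p - 7)*(p + 3)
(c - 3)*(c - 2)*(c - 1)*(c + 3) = c^4 - 3*c^3 - 7*c^2 + 27*c - 18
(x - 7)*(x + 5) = x^2 - 2*x - 35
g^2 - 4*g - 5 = (g - 5)*(g + 1)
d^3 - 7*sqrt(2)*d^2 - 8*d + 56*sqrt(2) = (d - 7*sqrt(2))*(d - 2*sqrt(2))*(d + 2*sqrt(2))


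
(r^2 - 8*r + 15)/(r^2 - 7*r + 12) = (r - 5)/(r - 4)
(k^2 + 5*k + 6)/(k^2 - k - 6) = (k + 3)/(k - 3)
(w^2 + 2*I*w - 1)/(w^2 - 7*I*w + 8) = (w + I)/(w - 8*I)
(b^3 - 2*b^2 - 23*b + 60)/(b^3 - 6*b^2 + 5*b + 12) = (b + 5)/(b + 1)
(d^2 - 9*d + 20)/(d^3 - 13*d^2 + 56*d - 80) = 1/(d - 4)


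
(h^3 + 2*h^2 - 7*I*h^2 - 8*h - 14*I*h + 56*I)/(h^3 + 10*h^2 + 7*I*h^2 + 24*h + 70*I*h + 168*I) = (h^2 - h*(2 + 7*I) + 14*I)/(h^2 + h*(6 + 7*I) + 42*I)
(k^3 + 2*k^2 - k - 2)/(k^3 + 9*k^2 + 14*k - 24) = (k^2 + 3*k + 2)/(k^2 + 10*k + 24)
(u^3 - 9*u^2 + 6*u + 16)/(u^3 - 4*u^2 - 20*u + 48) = (u^2 - 7*u - 8)/(u^2 - 2*u - 24)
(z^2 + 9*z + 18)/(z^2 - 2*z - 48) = (z + 3)/(z - 8)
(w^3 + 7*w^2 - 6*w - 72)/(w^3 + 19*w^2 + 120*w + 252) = (w^2 + w - 12)/(w^2 + 13*w + 42)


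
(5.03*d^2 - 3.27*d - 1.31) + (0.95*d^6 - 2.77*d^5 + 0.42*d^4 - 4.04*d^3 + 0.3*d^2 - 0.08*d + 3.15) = 0.95*d^6 - 2.77*d^5 + 0.42*d^4 - 4.04*d^3 + 5.33*d^2 - 3.35*d + 1.84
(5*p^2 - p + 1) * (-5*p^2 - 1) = -25*p^4 + 5*p^3 - 10*p^2 + p - 1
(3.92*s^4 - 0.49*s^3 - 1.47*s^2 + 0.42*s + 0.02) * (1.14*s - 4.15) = 4.4688*s^5 - 16.8266*s^4 + 0.3577*s^3 + 6.5793*s^2 - 1.7202*s - 0.083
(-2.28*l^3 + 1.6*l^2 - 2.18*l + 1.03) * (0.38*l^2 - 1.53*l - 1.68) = -0.8664*l^5 + 4.0964*l^4 + 0.553999999999999*l^3 + 1.0388*l^2 + 2.0865*l - 1.7304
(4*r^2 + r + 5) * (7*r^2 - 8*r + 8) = 28*r^4 - 25*r^3 + 59*r^2 - 32*r + 40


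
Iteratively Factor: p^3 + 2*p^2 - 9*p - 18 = (p + 2)*(p^2 - 9) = (p - 3)*(p + 2)*(p + 3)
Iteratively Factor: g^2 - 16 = (g + 4)*(g - 4)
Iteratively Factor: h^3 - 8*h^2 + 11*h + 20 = (h + 1)*(h^2 - 9*h + 20) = (h - 4)*(h + 1)*(h - 5)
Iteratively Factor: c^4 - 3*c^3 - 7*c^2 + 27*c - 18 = (c - 2)*(c^3 - c^2 - 9*c + 9) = (c - 2)*(c - 1)*(c^2 - 9) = (c - 2)*(c - 1)*(c + 3)*(c - 3)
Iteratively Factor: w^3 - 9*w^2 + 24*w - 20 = (w - 5)*(w^2 - 4*w + 4) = (w - 5)*(w - 2)*(w - 2)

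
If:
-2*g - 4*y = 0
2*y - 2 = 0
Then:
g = -2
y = 1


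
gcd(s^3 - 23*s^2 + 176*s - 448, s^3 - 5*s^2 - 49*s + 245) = s - 7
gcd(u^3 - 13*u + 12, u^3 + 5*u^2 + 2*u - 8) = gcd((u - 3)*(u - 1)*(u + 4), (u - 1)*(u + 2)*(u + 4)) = u^2 + 3*u - 4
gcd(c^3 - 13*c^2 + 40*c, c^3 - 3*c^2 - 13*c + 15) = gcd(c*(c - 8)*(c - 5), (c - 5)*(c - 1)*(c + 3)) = c - 5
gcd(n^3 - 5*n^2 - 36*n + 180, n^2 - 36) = n^2 - 36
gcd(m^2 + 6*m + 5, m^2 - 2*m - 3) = m + 1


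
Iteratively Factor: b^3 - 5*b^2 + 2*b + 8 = (b + 1)*(b^2 - 6*b + 8) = (b - 4)*(b + 1)*(b - 2)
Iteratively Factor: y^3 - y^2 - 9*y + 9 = (y - 1)*(y^2 - 9) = (y - 1)*(y + 3)*(y - 3)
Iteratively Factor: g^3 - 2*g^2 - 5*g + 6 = (g - 3)*(g^2 + g - 2) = (g - 3)*(g - 1)*(g + 2)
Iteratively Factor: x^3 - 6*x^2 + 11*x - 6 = (x - 3)*(x^2 - 3*x + 2) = (x - 3)*(x - 1)*(x - 2)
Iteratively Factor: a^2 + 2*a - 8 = (a + 4)*(a - 2)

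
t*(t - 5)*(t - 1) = t^3 - 6*t^2 + 5*t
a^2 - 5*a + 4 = (a - 4)*(a - 1)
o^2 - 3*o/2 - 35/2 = (o - 5)*(o + 7/2)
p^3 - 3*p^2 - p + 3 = (p - 3)*(p - 1)*(p + 1)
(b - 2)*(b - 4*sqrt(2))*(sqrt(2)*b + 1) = sqrt(2)*b^3 - 7*b^2 - 2*sqrt(2)*b^2 - 4*sqrt(2)*b + 14*b + 8*sqrt(2)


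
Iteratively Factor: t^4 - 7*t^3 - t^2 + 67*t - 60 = (t + 3)*(t^3 - 10*t^2 + 29*t - 20) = (t - 1)*(t + 3)*(t^2 - 9*t + 20) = (t - 4)*(t - 1)*(t + 3)*(t - 5)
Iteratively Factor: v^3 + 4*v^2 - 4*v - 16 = (v + 4)*(v^2 - 4) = (v + 2)*(v + 4)*(v - 2)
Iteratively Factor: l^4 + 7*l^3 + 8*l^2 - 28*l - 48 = (l + 4)*(l^3 + 3*l^2 - 4*l - 12) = (l + 2)*(l + 4)*(l^2 + l - 6) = (l - 2)*(l + 2)*(l + 4)*(l + 3)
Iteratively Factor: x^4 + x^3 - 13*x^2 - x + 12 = (x - 3)*(x^3 + 4*x^2 - x - 4) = (x - 3)*(x + 1)*(x^2 + 3*x - 4) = (x - 3)*(x + 1)*(x + 4)*(x - 1)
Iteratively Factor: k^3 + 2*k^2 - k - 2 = (k + 2)*(k^2 - 1) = (k + 1)*(k + 2)*(k - 1)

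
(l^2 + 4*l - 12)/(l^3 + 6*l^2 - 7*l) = (l^2 + 4*l - 12)/(l*(l^2 + 6*l - 7))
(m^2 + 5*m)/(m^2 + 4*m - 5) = m/(m - 1)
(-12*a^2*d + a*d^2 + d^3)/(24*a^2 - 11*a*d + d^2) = d*(-4*a - d)/(8*a - d)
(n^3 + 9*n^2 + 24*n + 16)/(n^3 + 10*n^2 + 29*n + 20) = (n + 4)/(n + 5)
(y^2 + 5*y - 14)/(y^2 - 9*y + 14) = (y + 7)/(y - 7)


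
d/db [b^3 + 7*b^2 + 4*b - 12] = 3*b^2 + 14*b + 4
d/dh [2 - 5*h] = -5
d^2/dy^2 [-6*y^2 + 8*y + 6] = -12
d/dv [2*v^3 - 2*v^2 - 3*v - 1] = 6*v^2 - 4*v - 3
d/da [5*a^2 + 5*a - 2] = 10*a + 5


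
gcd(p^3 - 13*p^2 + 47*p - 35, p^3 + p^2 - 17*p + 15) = p - 1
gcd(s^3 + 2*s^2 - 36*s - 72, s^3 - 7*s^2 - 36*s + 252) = s^2 - 36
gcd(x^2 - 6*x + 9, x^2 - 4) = 1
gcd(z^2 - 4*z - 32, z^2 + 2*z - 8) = z + 4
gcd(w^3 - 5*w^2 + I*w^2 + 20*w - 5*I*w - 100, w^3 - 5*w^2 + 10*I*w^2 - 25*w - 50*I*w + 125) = w^2 + w*(-5 + 5*I) - 25*I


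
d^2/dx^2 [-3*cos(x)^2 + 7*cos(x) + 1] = -7*cos(x) + 6*cos(2*x)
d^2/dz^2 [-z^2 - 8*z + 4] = -2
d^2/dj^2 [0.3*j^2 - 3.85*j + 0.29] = 0.600000000000000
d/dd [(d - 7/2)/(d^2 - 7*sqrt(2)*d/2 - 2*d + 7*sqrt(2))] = (4*d^2 - 14*sqrt(2)*d - 8*d + (2*d - 7)*(-4*d + 4 + 7*sqrt(2)) + 28*sqrt(2))/(2*d^2 - 7*sqrt(2)*d - 4*d + 14*sqrt(2))^2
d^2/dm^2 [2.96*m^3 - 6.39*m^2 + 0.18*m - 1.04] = 17.76*m - 12.78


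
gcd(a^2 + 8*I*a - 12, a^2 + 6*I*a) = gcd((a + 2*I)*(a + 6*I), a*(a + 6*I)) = a + 6*I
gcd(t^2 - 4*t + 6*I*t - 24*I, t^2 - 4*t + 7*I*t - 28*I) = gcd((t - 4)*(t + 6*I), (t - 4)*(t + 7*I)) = t - 4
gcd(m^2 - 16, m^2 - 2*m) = 1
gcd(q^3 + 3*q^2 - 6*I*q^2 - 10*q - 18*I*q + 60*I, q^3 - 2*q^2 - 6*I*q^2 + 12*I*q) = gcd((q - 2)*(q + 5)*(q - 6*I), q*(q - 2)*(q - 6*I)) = q^2 + q*(-2 - 6*I) + 12*I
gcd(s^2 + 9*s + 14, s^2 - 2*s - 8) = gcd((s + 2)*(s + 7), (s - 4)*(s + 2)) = s + 2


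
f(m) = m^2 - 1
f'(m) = 2*m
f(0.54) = -0.71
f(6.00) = 35.00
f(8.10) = 64.61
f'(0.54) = 1.08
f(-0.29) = -0.92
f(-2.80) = 6.84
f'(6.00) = 12.00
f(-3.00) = 8.00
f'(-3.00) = -6.00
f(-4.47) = 18.98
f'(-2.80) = -5.60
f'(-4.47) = -8.94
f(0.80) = -0.36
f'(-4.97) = -9.94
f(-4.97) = 23.70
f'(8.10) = 16.20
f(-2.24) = 4.02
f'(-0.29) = -0.58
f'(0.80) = 1.60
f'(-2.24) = -4.48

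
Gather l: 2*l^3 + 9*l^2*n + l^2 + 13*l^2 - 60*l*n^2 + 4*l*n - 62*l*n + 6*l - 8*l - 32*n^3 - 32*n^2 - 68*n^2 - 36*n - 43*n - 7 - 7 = 2*l^3 + l^2*(9*n + 14) + l*(-60*n^2 - 58*n - 2) - 32*n^3 - 100*n^2 - 79*n - 14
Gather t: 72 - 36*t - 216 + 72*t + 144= 36*t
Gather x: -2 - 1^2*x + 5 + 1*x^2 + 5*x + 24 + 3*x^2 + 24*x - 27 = 4*x^2 + 28*x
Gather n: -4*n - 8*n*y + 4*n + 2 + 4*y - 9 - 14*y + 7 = -8*n*y - 10*y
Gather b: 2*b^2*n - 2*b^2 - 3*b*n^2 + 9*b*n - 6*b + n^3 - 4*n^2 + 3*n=b^2*(2*n - 2) + b*(-3*n^2 + 9*n - 6) + n^3 - 4*n^2 + 3*n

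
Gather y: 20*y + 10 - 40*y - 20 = -20*y - 10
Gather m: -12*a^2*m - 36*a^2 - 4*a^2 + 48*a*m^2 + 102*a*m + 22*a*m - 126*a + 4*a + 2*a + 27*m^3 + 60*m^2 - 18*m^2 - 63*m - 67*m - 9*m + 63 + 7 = -40*a^2 - 120*a + 27*m^3 + m^2*(48*a + 42) + m*(-12*a^2 + 124*a - 139) + 70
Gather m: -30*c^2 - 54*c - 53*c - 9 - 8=-30*c^2 - 107*c - 17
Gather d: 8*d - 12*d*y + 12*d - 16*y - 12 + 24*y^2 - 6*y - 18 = d*(20 - 12*y) + 24*y^2 - 22*y - 30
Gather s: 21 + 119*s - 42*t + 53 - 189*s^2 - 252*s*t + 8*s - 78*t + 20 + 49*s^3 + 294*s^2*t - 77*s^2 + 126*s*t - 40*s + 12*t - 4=49*s^3 + s^2*(294*t - 266) + s*(87 - 126*t) - 108*t + 90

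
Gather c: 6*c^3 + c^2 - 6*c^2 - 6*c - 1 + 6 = 6*c^3 - 5*c^2 - 6*c + 5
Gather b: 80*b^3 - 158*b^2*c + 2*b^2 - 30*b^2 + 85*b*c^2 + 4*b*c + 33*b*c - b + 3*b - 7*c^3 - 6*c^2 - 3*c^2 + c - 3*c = 80*b^3 + b^2*(-158*c - 28) + b*(85*c^2 + 37*c + 2) - 7*c^3 - 9*c^2 - 2*c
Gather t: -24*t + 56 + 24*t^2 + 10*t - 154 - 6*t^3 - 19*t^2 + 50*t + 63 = -6*t^3 + 5*t^2 + 36*t - 35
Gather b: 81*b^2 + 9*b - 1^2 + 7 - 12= 81*b^2 + 9*b - 6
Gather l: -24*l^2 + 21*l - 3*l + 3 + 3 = -24*l^2 + 18*l + 6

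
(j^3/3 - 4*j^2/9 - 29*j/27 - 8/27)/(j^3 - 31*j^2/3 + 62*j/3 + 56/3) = (9*j^3 - 12*j^2 - 29*j - 8)/(9*(3*j^3 - 31*j^2 + 62*j + 56))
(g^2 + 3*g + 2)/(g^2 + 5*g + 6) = (g + 1)/(g + 3)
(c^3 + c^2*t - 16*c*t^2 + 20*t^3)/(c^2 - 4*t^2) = (c^2 + 3*c*t - 10*t^2)/(c + 2*t)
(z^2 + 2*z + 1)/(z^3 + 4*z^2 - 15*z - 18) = (z + 1)/(z^2 + 3*z - 18)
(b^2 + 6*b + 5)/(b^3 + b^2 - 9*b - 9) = (b + 5)/(b^2 - 9)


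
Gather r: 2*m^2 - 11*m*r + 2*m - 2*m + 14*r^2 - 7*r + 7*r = 2*m^2 - 11*m*r + 14*r^2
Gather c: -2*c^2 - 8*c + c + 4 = -2*c^2 - 7*c + 4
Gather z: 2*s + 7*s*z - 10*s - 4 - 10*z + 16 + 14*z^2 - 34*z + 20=-8*s + 14*z^2 + z*(7*s - 44) + 32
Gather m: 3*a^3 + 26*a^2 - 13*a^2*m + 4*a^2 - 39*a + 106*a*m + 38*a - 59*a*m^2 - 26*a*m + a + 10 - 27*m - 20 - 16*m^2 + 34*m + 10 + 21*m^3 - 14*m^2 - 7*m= 3*a^3 + 30*a^2 + 21*m^3 + m^2*(-59*a - 30) + m*(-13*a^2 + 80*a)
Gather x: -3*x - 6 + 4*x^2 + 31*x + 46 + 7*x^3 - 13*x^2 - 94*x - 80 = 7*x^3 - 9*x^2 - 66*x - 40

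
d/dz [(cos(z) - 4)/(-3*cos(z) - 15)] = 3*sin(z)/(cos(z) + 5)^2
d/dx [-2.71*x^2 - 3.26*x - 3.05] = -5.42*x - 3.26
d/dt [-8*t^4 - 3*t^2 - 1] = -32*t^3 - 6*t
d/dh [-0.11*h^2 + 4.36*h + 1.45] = 4.36 - 0.22*h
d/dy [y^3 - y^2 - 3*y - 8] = 3*y^2 - 2*y - 3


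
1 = 1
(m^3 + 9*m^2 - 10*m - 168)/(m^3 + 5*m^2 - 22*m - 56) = (m + 6)/(m + 2)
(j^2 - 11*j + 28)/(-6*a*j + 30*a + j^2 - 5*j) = (-j^2 + 11*j - 28)/(6*a*j - 30*a - j^2 + 5*j)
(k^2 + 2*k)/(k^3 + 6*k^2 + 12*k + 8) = k/(k^2 + 4*k + 4)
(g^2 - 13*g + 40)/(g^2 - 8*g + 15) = (g - 8)/(g - 3)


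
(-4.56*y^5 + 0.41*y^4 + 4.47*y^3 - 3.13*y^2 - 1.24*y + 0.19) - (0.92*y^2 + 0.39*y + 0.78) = -4.56*y^5 + 0.41*y^4 + 4.47*y^3 - 4.05*y^2 - 1.63*y - 0.59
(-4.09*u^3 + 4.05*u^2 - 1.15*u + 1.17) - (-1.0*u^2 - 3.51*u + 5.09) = -4.09*u^3 + 5.05*u^2 + 2.36*u - 3.92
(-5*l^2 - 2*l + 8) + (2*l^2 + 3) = -3*l^2 - 2*l + 11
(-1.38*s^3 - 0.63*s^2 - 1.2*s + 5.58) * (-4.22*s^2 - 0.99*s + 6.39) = 5.8236*s^5 + 4.0248*s^4 - 3.1305*s^3 - 26.3853*s^2 - 13.1922*s + 35.6562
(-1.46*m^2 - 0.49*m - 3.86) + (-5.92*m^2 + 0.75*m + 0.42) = -7.38*m^2 + 0.26*m - 3.44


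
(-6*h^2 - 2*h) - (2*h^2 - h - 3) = -8*h^2 - h + 3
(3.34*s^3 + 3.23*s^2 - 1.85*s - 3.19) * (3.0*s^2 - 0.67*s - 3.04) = 10.02*s^5 + 7.4522*s^4 - 17.8677*s^3 - 18.1497*s^2 + 7.7613*s + 9.6976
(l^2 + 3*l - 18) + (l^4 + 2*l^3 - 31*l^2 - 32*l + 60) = l^4 + 2*l^3 - 30*l^2 - 29*l + 42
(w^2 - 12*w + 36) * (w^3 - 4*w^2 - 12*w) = w^5 - 16*w^4 + 72*w^3 - 432*w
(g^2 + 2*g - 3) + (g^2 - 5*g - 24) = 2*g^2 - 3*g - 27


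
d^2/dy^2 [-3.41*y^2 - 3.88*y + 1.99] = -6.82000000000000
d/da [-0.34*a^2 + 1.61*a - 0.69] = 1.61 - 0.68*a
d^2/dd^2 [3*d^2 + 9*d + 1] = 6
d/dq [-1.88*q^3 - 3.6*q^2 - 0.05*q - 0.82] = -5.64*q^2 - 7.2*q - 0.05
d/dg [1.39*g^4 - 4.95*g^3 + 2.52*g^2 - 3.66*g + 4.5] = 5.56*g^3 - 14.85*g^2 + 5.04*g - 3.66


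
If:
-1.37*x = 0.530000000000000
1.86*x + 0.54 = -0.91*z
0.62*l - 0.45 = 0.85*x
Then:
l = 0.20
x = -0.39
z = 0.20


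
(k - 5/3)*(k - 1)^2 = k^3 - 11*k^2/3 + 13*k/3 - 5/3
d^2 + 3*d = d*(d + 3)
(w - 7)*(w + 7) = w^2 - 49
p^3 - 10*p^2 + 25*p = p*(p - 5)^2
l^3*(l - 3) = l^4 - 3*l^3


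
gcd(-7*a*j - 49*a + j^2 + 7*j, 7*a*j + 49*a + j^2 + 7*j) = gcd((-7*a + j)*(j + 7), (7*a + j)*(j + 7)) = j + 7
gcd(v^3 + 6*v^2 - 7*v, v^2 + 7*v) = v^2 + 7*v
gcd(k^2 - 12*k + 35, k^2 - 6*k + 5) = k - 5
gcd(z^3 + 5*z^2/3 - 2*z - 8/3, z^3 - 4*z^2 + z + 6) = z + 1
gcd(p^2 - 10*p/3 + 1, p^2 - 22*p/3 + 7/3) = p - 1/3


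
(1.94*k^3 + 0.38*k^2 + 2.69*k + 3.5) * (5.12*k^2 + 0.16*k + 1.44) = 9.9328*k^5 + 2.256*k^4 + 16.6272*k^3 + 18.8976*k^2 + 4.4336*k + 5.04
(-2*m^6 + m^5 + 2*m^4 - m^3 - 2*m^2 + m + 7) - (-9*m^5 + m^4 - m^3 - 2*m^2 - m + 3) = -2*m^6 + 10*m^5 + m^4 + 2*m + 4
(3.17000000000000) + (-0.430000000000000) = 2.74000000000000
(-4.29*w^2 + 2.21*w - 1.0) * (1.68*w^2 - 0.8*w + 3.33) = -7.2072*w^4 + 7.1448*w^3 - 17.7337*w^2 + 8.1593*w - 3.33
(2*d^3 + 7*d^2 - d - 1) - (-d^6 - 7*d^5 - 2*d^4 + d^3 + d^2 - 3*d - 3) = d^6 + 7*d^5 + 2*d^4 + d^3 + 6*d^2 + 2*d + 2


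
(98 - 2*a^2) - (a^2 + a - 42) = -3*a^2 - a + 140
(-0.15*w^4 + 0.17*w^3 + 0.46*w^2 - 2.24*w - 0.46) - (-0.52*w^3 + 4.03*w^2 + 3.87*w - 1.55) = -0.15*w^4 + 0.69*w^3 - 3.57*w^2 - 6.11*w + 1.09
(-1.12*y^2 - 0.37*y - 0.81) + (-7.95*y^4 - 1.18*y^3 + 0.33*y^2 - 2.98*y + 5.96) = -7.95*y^4 - 1.18*y^3 - 0.79*y^2 - 3.35*y + 5.15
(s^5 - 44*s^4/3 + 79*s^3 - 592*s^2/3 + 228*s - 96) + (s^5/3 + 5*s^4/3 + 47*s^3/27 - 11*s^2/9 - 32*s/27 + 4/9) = 4*s^5/3 - 13*s^4 + 2180*s^3/27 - 1787*s^2/9 + 6124*s/27 - 860/9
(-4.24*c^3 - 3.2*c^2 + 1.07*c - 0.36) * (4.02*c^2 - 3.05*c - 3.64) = -17.0448*c^5 + 0.0680000000000014*c^4 + 29.495*c^3 + 6.9373*c^2 - 2.7968*c + 1.3104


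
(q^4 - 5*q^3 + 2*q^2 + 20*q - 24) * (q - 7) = q^5 - 12*q^4 + 37*q^3 + 6*q^2 - 164*q + 168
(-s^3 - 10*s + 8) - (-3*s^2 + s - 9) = -s^3 + 3*s^2 - 11*s + 17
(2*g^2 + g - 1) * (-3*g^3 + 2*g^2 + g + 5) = -6*g^5 + g^4 + 7*g^3 + 9*g^2 + 4*g - 5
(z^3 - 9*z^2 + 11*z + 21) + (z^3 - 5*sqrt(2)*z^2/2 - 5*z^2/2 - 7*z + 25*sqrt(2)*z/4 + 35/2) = 2*z^3 - 23*z^2/2 - 5*sqrt(2)*z^2/2 + 4*z + 25*sqrt(2)*z/4 + 77/2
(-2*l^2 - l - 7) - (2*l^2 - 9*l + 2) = -4*l^2 + 8*l - 9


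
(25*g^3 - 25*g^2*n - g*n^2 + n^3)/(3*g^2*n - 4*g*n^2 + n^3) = (25*g^2 - n^2)/(n*(3*g - n))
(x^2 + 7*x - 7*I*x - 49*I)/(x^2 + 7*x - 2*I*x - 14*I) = (x - 7*I)/(x - 2*I)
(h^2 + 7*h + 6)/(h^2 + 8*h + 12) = (h + 1)/(h + 2)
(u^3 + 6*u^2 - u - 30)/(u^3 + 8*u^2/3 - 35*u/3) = 3*(u^2 + u - 6)/(u*(3*u - 7))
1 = 1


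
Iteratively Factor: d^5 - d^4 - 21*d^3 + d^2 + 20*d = (d)*(d^4 - d^3 - 21*d^2 + d + 20) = d*(d + 4)*(d^3 - 5*d^2 - d + 5) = d*(d - 5)*(d + 4)*(d^2 - 1) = d*(d - 5)*(d - 1)*(d + 4)*(d + 1)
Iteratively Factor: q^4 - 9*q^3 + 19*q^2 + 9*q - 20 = (q - 1)*(q^3 - 8*q^2 + 11*q + 20) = (q - 4)*(q - 1)*(q^2 - 4*q - 5) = (q - 4)*(q - 1)*(q + 1)*(q - 5)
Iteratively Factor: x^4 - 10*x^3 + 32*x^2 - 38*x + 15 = (x - 1)*(x^3 - 9*x^2 + 23*x - 15) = (x - 5)*(x - 1)*(x^2 - 4*x + 3) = (x - 5)*(x - 3)*(x - 1)*(x - 1)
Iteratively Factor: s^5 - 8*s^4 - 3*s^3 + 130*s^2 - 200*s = (s - 5)*(s^4 - 3*s^3 - 18*s^2 + 40*s) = (s - 5)*(s + 4)*(s^3 - 7*s^2 + 10*s) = s*(s - 5)*(s + 4)*(s^2 - 7*s + 10) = s*(s - 5)*(s - 2)*(s + 4)*(s - 5)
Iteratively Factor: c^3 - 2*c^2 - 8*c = (c - 4)*(c^2 + 2*c) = c*(c - 4)*(c + 2)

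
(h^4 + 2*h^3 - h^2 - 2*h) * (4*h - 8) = 4*h^5 - 20*h^3 + 16*h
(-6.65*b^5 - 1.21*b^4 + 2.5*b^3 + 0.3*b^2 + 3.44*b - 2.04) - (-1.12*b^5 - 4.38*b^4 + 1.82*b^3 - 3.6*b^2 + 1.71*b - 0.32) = -5.53*b^5 + 3.17*b^4 + 0.68*b^3 + 3.9*b^2 + 1.73*b - 1.72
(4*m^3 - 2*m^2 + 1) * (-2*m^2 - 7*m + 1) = -8*m^5 - 24*m^4 + 18*m^3 - 4*m^2 - 7*m + 1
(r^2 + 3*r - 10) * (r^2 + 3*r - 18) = r^4 + 6*r^3 - 19*r^2 - 84*r + 180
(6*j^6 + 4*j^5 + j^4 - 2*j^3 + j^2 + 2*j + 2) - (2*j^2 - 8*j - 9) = 6*j^6 + 4*j^5 + j^4 - 2*j^3 - j^2 + 10*j + 11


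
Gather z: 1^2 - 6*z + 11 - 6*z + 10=22 - 12*z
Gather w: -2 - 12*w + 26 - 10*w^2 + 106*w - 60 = -10*w^2 + 94*w - 36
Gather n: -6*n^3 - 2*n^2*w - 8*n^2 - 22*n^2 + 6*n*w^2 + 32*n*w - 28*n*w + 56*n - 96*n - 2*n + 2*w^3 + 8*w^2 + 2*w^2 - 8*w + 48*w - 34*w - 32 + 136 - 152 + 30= -6*n^3 + n^2*(-2*w - 30) + n*(6*w^2 + 4*w - 42) + 2*w^3 + 10*w^2 + 6*w - 18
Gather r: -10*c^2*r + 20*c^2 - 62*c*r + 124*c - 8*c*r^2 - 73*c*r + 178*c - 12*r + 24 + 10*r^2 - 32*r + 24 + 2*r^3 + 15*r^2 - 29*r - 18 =20*c^2 + 302*c + 2*r^3 + r^2*(25 - 8*c) + r*(-10*c^2 - 135*c - 73) + 30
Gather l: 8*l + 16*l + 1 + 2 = 24*l + 3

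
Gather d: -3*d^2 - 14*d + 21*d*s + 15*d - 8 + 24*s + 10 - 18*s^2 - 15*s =-3*d^2 + d*(21*s + 1) - 18*s^2 + 9*s + 2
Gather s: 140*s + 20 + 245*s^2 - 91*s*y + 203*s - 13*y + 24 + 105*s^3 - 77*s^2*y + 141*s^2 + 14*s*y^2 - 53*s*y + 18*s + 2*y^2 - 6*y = 105*s^3 + s^2*(386 - 77*y) + s*(14*y^2 - 144*y + 361) + 2*y^2 - 19*y + 44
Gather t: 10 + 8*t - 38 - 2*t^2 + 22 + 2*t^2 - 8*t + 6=0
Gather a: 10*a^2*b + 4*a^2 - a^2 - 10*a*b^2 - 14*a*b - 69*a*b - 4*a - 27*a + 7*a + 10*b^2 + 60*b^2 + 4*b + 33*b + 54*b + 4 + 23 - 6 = a^2*(10*b + 3) + a*(-10*b^2 - 83*b - 24) + 70*b^2 + 91*b + 21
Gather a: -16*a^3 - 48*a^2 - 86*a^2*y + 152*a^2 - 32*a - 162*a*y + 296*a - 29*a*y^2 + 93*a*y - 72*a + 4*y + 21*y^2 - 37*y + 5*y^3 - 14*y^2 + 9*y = -16*a^3 + a^2*(104 - 86*y) + a*(-29*y^2 - 69*y + 192) + 5*y^3 + 7*y^2 - 24*y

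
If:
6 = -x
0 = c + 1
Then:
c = -1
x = -6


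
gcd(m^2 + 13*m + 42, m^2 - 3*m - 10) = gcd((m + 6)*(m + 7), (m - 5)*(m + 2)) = 1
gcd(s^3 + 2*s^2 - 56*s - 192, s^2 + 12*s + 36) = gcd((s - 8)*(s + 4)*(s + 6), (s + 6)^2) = s + 6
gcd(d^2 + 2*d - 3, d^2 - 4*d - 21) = d + 3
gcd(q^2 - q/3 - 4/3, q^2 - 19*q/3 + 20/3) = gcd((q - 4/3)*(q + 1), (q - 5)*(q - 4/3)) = q - 4/3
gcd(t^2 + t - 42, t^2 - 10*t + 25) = 1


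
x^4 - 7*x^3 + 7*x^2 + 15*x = x*(x - 5)*(x - 3)*(x + 1)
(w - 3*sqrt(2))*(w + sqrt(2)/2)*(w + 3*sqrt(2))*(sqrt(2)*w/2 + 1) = sqrt(2)*w^4/2 + 3*w^3/2 - 17*sqrt(2)*w^2/2 - 27*w - 9*sqrt(2)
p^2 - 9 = (p - 3)*(p + 3)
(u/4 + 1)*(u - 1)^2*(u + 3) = u^4/4 + 5*u^3/4 - u^2/4 - 17*u/4 + 3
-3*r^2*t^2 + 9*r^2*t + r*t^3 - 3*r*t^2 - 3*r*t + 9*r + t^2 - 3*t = (-3*r + t)*(t - 3)*(r*t + 1)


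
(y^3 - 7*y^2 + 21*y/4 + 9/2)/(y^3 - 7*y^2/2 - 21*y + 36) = (y + 1/2)/(y + 4)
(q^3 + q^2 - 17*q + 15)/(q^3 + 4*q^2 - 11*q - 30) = (q - 1)/(q + 2)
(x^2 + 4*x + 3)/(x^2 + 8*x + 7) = (x + 3)/(x + 7)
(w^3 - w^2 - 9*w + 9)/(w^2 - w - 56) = (-w^3 + w^2 + 9*w - 9)/(-w^2 + w + 56)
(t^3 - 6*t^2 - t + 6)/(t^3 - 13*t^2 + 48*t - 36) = (t + 1)/(t - 6)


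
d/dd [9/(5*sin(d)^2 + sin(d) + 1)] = -9*(10*sin(d) + 1)*cos(d)/(5*sin(d)^2 + sin(d) + 1)^2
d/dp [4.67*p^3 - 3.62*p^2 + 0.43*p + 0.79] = 14.01*p^2 - 7.24*p + 0.43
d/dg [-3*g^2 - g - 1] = -6*g - 1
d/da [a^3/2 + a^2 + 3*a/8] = 3*a^2/2 + 2*a + 3/8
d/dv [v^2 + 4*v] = 2*v + 4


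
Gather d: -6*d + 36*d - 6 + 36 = 30*d + 30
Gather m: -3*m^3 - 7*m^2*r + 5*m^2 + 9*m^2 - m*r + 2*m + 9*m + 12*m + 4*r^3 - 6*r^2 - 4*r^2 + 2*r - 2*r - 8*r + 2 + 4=-3*m^3 + m^2*(14 - 7*r) + m*(23 - r) + 4*r^3 - 10*r^2 - 8*r + 6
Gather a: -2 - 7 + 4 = -5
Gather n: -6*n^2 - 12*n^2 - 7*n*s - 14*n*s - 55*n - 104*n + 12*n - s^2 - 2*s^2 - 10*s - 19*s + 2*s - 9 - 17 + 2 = -18*n^2 + n*(-21*s - 147) - 3*s^2 - 27*s - 24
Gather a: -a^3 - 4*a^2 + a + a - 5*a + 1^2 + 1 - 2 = -a^3 - 4*a^2 - 3*a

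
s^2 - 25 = (s - 5)*(s + 5)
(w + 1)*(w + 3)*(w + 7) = w^3 + 11*w^2 + 31*w + 21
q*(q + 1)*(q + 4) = q^3 + 5*q^2 + 4*q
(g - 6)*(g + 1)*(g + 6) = g^3 + g^2 - 36*g - 36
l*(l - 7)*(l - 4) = l^3 - 11*l^2 + 28*l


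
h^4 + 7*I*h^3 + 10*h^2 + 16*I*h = h*(h - 2*I)*(h + I)*(h + 8*I)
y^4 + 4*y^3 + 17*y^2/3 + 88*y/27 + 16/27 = (y + 1/3)*(y + 1)*(y + 4/3)^2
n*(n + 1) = n^2 + n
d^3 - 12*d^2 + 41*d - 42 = (d - 7)*(d - 3)*(d - 2)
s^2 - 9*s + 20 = (s - 5)*(s - 4)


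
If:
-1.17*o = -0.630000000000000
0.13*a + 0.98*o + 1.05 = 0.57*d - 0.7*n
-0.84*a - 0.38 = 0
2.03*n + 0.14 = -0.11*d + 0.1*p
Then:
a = -0.45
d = 0.0567214974475326*p + 2.4190357760976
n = 0.0461875050644194*p - 0.200046273581643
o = 0.54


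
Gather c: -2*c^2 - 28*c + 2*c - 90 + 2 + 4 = -2*c^2 - 26*c - 84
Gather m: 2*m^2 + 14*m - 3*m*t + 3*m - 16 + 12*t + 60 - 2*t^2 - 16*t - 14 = 2*m^2 + m*(17 - 3*t) - 2*t^2 - 4*t + 30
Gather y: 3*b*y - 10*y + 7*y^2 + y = 7*y^2 + y*(3*b - 9)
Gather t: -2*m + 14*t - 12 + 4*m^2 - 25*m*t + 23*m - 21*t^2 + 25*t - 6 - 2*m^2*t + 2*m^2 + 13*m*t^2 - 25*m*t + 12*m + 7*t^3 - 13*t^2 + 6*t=6*m^2 + 33*m + 7*t^3 + t^2*(13*m - 34) + t*(-2*m^2 - 50*m + 45) - 18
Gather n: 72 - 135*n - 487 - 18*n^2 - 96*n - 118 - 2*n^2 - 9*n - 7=-20*n^2 - 240*n - 540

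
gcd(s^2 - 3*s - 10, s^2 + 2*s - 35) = s - 5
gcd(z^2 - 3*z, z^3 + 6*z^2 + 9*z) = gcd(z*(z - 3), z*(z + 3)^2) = z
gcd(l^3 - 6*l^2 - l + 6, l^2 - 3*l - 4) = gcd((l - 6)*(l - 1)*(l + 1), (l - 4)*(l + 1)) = l + 1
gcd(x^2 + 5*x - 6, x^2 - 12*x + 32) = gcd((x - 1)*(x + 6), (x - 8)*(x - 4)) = 1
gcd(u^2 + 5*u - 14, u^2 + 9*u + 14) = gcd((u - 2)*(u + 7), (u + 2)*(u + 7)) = u + 7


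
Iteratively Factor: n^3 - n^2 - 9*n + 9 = (n - 3)*(n^2 + 2*n - 3) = (n - 3)*(n + 3)*(n - 1)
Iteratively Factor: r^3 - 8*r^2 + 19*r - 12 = (r - 3)*(r^2 - 5*r + 4) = (r - 4)*(r - 3)*(r - 1)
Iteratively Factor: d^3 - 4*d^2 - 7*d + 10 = (d - 1)*(d^2 - 3*d - 10) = (d - 1)*(d + 2)*(d - 5)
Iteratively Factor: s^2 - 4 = (s + 2)*(s - 2)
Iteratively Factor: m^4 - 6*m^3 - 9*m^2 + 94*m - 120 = (m - 3)*(m^3 - 3*m^2 - 18*m + 40) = (m - 3)*(m - 2)*(m^2 - m - 20) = (m - 5)*(m - 3)*(m - 2)*(m + 4)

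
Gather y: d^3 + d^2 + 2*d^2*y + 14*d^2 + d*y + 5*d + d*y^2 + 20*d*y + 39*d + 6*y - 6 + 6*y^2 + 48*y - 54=d^3 + 15*d^2 + 44*d + y^2*(d + 6) + y*(2*d^2 + 21*d + 54) - 60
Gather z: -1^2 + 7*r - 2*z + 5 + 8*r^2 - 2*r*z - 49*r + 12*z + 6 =8*r^2 - 42*r + z*(10 - 2*r) + 10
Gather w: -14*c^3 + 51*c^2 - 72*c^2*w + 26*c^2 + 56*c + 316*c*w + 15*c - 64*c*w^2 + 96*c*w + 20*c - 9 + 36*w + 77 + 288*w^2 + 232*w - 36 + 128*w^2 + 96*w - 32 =-14*c^3 + 77*c^2 + 91*c + w^2*(416 - 64*c) + w*(-72*c^2 + 412*c + 364)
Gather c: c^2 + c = c^2 + c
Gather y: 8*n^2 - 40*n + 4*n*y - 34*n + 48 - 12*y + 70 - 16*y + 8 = 8*n^2 - 74*n + y*(4*n - 28) + 126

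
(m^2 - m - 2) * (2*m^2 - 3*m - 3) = 2*m^4 - 5*m^3 - 4*m^2 + 9*m + 6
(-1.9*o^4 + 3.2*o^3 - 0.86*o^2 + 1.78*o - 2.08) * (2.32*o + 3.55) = -4.408*o^5 + 0.679*o^4 + 9.3648*o^3 + 1.0766*o^2 + 1.4934*o - 7.384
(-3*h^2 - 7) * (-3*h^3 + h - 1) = 9*h^5 + 18*h^3 + 3*h^2 - 7*h + 7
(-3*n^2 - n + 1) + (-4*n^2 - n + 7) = -7*n^2 - 2*n + 8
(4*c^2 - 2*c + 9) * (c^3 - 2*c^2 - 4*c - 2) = 4*c^5 - 10*c^4 - 3*c^3 - 18*c^2 - 32*c - 18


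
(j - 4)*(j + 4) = j^2 - 16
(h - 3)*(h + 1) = h^2 - 2*h - 3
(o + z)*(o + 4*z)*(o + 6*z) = o^3 + 11*o^2*z + 34*o*z^2 + 24*z^3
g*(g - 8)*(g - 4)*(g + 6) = g^4 - 6*g^3 - 40*g^2 + 192*g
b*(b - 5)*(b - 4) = b^3 - 9*b^2 + 20*b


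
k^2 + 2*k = k*(k + 2)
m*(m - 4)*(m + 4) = m^3 - 16*m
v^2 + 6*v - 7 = (v - 1)*(v + 7)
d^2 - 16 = (d - 4)*(d + 4)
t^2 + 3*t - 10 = (t - 2)*(t + 5)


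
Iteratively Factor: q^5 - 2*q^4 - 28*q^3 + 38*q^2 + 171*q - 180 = (q - 1)*(q^4 - q^3 - 29*q^2 + 9*q + 180) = (q - 5)*(q - 1)*(q^3 + 4*q^2 - 9*q - 36) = (q - 5)*(q - 3)*(q - 1)*(q^2 + 7*q + 12) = (q - 5)*(q - 3)*(q - 1)*(q + 3)*(q + 4)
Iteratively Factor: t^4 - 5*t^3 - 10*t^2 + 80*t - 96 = (t - 2)*(t^3 - 3*t^2 - 16*t + 48) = (t - 2)*(t + 4)*(t^2 - 7*t + 12) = (t - 3)*(t - 2)*(t + 4)*(t - 4)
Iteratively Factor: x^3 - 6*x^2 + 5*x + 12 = (x - 4)*(x^2 - 2*x - 3) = (x - 4)*(x - 3)*(x + 1)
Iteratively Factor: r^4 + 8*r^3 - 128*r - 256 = (r + 4)*(r^3 + 4*r^2 - 16*r - 64) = (r + 4)^2*(r^2 - 16) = (r - 4)*(r + 4)^2*(r + 4)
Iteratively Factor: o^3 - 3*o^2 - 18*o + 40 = (o - 2)*(o^2 - o - 20) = (o - 5)*(o - 2)*(o + 4)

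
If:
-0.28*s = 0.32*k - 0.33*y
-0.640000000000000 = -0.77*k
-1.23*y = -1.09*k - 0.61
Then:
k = 0.83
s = 0.50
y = 1.23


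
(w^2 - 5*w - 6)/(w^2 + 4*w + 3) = (w - 6)/(w + 3)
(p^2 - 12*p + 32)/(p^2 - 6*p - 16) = (p - 4)/(p + 2)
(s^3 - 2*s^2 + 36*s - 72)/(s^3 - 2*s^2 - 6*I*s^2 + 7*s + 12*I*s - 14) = (s^2 + 36)/(s^2 - 6*I*s + 7)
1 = 1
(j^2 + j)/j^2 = (j + 1)/j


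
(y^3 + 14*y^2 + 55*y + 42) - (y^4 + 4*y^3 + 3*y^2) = -y^4 - 3*y^3 + 11*y^2 + 55*y + 42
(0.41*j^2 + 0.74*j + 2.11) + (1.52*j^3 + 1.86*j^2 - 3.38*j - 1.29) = 1.52*j^3 + 2.27*j^2 - 2.64*j + 0.82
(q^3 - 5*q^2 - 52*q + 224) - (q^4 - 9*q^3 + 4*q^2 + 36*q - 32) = -q^4 + 10*q^3 - 9*q^2 - 88*q + 256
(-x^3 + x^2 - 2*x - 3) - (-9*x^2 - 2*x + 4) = -x^3 + 10*x^2 - 7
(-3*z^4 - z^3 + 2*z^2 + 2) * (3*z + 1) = -9*z^5 - 6*z^4 + 5*z^3 + 2*z^2 + 6*z + 2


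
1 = 1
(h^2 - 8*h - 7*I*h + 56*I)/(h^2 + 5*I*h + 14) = (h^2 - 8*h - 7*I*h + 56*I)/(h^2 + 5*I*h + 14)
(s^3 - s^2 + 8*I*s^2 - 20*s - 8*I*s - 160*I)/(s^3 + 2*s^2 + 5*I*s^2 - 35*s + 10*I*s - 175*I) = (s^2 + s*(4 + 8*I) + 32*I)/(s^2 + s*(7 + 5*I) + 35*I)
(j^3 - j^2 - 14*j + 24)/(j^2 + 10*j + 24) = (j^2 - 5*j + 6)/(j + 6)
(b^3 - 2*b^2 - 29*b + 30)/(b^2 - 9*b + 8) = (b^2 - b - 30)/(b - 8)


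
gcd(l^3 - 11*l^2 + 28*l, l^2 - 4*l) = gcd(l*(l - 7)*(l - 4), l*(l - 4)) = l^2 - 4*l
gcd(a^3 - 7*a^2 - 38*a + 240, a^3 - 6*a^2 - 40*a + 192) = a^2 - 2*a - 48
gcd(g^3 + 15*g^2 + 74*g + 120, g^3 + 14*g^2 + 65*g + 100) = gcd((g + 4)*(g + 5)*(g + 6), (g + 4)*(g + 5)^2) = g^2 + 9*g + 20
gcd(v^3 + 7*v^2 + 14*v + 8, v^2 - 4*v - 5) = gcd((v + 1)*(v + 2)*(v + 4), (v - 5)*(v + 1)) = v + 1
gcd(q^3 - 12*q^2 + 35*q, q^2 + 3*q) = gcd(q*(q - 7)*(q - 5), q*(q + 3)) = q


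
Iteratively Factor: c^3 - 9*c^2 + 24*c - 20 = (c - 5)*(c^2 - 4*c + 4) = (c - 5)*(c - 2)*(c - 2)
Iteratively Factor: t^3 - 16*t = (t + 4)*(t^2 - 4*t) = t*(t + 4)*(t - 4)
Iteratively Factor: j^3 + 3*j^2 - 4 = (j + 2)*(j^2 + j - 2) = (j + 2)^2*(j - 1)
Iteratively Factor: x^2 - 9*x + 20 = (x - 5)*(x - 4)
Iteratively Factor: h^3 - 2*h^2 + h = (h - 1)*(h^2 - h) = h*(h - 1)*(h - 1)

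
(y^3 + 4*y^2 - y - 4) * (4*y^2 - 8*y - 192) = 4*y^5 + 8*y^4 - 228*y^3 - 776*y^2 + 224*y + 768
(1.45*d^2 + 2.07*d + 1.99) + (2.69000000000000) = 1.45*d^2 + 2.07*d + 4.68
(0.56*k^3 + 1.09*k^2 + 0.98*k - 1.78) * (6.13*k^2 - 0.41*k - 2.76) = 3.4328*k^5 + 6.4521*k^4 + 4.0149*k^3 - 14.3216*k^2 - 1.975*k + 4.9128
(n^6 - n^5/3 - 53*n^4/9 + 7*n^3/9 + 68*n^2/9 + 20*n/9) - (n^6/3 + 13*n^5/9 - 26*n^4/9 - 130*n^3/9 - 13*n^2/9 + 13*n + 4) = 2*n^6/3 - 16*n^5/9 - 3*n^4 + 137*n^3/9 + 9*n^2 - 97*n/9 - 4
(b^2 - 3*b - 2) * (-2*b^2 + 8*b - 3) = -2*b^4 + 14*b^3 - 23*b^2 - 7*b + 6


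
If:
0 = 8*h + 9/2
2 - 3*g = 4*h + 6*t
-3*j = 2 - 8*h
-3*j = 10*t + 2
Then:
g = 31/60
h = -9/16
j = -13/6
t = 9/20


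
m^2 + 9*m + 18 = (m + 3)*(m + 6)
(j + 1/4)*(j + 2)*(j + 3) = j^3 + 21*j^2/4 + 29*j/4 + 3/2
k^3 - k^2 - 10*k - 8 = (k - 4)*(k + 1)*(k + 2)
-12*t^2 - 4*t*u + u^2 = (-6*t + u)*(2*t + u)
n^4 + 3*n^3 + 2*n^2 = n^2*(n + 1)*(n + 2)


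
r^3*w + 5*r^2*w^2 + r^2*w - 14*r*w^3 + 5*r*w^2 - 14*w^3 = (r - 2*w)*(r + 7*w)*(r*w + w)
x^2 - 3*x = x*(x - 3)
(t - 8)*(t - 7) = t^2 - 15*t + 56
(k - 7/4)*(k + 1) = k^2 - 3*k/4 - 7/4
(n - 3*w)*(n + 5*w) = n^2 + 2*n*w - 15*w^2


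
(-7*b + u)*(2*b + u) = -14*b^2 - 5*b*u + u^2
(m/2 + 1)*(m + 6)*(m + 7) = m^3/2 + 15*m^2/2 + 34*m + 42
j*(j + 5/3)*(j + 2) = j^3 + 11*j^2/3 + 10*j/3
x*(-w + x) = -w*x + x^2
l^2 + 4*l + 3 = (l + 1)*(l + 3)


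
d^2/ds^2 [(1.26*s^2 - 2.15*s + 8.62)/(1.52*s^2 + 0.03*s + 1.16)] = (-3.5527136788005e-15*s^4 - 10.049632*s^3 + 106.164096*s^2 + 25.103712*s - 26.8415)/(3.511808*s^6 + 0.207936*s^5 + 8.044296*s^4 + 0.317403*s^3 + 6.139068*s^2 + 0.121104*s + 1.560896)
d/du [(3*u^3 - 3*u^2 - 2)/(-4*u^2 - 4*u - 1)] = (-6*u^3 - 9*u^2 + 6*u - 8)/(8*u^3 + 12*u^2 + 6*u + 1)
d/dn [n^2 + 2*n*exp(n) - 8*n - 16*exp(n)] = 2*n*exp(n) + 2*n - 14*exp(n) - 8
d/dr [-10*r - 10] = -10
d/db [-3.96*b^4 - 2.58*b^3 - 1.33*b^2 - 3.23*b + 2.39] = -15.84*b^3 - 7.74*b^2 - 2.66*b - 3.23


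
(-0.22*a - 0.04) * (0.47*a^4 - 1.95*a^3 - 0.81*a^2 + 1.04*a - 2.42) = -0.1034*a^5 + 0.4102*a^4 + 0.2562*a^3 - 0.1964*a^2 + 0.4908*a + 0.0968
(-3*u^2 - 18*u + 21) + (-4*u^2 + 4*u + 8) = -7*u^2 - 14*u + 29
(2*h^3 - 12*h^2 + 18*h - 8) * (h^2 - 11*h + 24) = 2*h^5 - 34*h^4 + 198*h^3 - 494*h^2 + 520*h - 192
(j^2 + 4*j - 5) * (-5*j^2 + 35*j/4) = -5*j^4 - 45*j^3/4 + 60*j^2 - 175*j/4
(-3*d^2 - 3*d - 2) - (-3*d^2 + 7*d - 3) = 1 - 10*d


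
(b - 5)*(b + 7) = b^2 + 2*b - 35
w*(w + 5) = w^2 + 5*w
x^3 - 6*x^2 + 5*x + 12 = (x - 4)*(x - 3)*(x + 1)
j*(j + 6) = j^2 + 6*j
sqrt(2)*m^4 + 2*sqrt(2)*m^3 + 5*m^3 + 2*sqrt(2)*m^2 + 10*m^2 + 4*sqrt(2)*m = m*(m + 2)*(m + 2*sqrt(2))*(sqrt(2)*m + 1)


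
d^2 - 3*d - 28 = (d - 7)*(d + 4)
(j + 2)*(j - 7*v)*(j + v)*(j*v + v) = j^4*v - 6*j^3*v^2 + 3*j^3*v - 7*j^2*v^3 - 18*j^2*v^2 + 2*j^2*v - 21*j*v^3 - 12*j*v^2 - 14*v^3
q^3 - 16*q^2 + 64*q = q*(q - 8)^2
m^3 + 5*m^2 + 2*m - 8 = (m - 1)*(m + 2)*(m + 4)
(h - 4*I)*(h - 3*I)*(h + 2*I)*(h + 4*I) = h^4 - I*h^3 + 22*h^2 - 16*I*h + 96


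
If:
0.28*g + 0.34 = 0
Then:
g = -1.21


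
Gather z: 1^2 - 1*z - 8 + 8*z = 7*z - 7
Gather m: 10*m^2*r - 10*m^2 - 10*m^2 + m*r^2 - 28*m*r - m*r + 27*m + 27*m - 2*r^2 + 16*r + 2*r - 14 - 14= m^2*(10*r - 20) + m*(r^2 - 29*r + 54) - 2*r^2 + 18*r - 28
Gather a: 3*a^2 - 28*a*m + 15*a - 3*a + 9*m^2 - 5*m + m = 3*a^2 + a*(12 - 28*m) + 9*m^2 - 4*m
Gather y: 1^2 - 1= 0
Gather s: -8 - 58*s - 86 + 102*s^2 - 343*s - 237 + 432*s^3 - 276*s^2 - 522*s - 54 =432*s^3 - 174*s^2 - 923*s - 385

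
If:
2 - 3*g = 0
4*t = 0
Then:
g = 2/3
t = 0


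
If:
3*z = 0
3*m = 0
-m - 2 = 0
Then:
No Solution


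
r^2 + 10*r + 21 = (r + 3)*(r + 7)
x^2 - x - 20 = (x - 5)*(x + 4)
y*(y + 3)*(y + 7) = y^3 + 10*y^2 + 21*y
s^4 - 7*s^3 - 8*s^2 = s^2*(s - 8)*(s + 1)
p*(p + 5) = p^2 + 5*p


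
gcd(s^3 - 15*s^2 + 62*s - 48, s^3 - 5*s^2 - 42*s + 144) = s - 8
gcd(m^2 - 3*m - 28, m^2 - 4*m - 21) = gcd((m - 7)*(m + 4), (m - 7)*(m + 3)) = m - 7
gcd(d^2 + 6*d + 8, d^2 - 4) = d + 2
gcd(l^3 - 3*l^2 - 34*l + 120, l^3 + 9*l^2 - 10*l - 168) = l^2 + 2*l - 24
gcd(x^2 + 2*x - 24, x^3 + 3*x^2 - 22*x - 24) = x^2 + 2*x - 24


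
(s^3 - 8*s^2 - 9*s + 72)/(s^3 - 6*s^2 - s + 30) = (s^2 - 5*s - 24)/(s^2 - 3*s - 10)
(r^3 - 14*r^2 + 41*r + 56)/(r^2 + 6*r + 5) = (r^2 - 15*r + 56)/(r + 5)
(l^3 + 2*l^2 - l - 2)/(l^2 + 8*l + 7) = (l^2 + l - 2)/(l + 7)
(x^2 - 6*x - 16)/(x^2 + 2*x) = (x - 8)/x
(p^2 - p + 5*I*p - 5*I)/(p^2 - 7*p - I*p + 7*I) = (p^2 - p + 5*I*p - 5*I)/(p^2 - 7*p - I*p + 7*I)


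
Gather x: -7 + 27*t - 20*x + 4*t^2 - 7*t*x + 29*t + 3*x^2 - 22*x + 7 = 4*t^2 + 56*t + 3*x^2 + x*(-7*t - 42)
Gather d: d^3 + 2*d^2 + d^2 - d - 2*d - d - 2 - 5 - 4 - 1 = d^3 + 3*d^2 - 4*d - 12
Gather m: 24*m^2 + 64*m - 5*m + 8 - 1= 24*m^2 + 59*m + 7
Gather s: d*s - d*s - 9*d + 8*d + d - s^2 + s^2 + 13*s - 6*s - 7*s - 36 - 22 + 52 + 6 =0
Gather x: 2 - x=2 - x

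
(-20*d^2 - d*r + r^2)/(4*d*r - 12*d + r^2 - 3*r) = (-5*d + r)/(r - 3)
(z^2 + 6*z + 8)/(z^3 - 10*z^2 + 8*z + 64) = (z + 4)/(z^2 - 12*z + 32)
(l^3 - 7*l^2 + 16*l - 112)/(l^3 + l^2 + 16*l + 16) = (l - 7)/(l + 1)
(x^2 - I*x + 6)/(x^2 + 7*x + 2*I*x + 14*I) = (x - 3*I)/(x + 7)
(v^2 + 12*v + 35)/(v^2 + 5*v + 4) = (v^2 + 12*v + 35)/(v^2 + 5*v + 4)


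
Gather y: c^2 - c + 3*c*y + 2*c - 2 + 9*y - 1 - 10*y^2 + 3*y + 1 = c^2 + c - 10*y^2 + y*(3*c + 12) - 2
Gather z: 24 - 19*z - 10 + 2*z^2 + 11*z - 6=2*z^2 - 8*z + 8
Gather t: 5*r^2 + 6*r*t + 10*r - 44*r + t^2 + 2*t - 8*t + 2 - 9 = 5*r^2 - 34*r + t^2 + t*(6*r - 6) - 7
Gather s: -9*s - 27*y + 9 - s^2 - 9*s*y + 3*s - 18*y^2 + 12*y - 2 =-s^2 + s*(-9*y - 6) - 18*y^2 - 15*y + 7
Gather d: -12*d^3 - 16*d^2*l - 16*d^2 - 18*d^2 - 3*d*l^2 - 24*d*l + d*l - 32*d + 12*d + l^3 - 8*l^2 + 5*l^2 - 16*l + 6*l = -12*d^3 + d^2*(-16*l - 34) + d*(-3*l^2 - 23*l - 20) + l^3 - 3*l^2 - 10*l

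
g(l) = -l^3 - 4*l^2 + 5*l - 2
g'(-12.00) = -331.00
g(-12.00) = 1090.00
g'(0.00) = 5.00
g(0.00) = -2.00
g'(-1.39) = 10.32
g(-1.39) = -13.99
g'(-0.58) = 8.63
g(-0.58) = -6.05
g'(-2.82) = 3.70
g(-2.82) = -25.48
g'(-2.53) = 6.04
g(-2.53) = -24.06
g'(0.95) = -5.31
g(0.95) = -1.72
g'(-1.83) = 9.59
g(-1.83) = -18.42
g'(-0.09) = 5.70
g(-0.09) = -2.48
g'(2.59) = -35.84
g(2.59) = -33.26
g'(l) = -3*l^2 - 8*l + 5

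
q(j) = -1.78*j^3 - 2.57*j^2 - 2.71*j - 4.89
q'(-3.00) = -35.35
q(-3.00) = 28.17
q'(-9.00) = -388.99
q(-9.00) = 1108.95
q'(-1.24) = -4.55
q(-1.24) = -2.09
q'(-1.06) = -3.26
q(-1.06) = -2.79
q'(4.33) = -125.09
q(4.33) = -209.31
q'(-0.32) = -1.61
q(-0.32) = -4.23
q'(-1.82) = -11.04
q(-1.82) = 2.26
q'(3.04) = -67.69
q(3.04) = -86.89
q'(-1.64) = -8.64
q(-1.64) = 0.49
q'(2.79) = -58.62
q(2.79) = -71.11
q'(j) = -5.34*j^2 - 5.14*j - 2.71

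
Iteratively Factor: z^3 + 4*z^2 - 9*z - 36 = (z - 3)*(z^2 + 7*z + 12) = (z - 3)*(z + 4)*(z + 3)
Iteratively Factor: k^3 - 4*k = (k)*(k^2 - 4) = k*(k - 2)*(k + 2)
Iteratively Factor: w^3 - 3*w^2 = (w)*(w^2 - 3*w) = w^2*(w - 3)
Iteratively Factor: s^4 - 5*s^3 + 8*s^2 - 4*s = (s - 2)*(s^3 - 3*s^2 + 2*s) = s*(s - 2)*(s^2 - 3*s + 2) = s*(s - 2)^2*(s - 1)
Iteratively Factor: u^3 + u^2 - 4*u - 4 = (u + 2)*(u^2 - u - 2) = (u + 1)*(u + 2)*(u - 2)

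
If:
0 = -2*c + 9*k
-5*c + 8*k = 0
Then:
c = 0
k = 0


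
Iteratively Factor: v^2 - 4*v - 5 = (v - 5)*(v + 1)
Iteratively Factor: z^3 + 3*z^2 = (z)*(z^2 + 3*z) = z*(z + 3)*(z)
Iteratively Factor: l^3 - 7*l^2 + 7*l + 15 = (l - 3)*(l^2 - 4*l - 5) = (l - 5)*(l - 3)*(l + 1)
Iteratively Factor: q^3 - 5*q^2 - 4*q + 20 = (q - 5)*(q^2 - 4) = (q - 5)*(q + 2)*(q - 2)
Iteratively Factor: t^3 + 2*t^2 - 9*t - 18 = (t + 2)*(t^2 - 9) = (t - 3)*(t + 2)*(t + 3)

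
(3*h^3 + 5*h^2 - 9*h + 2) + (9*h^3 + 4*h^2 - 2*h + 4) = 12*h^3 + 9*h^2 - 11*h + 6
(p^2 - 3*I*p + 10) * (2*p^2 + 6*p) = 2*p^4 + 6*p^3 - 6*I*p^3 + 20*p^2 - 18*I*p^2 + 60*p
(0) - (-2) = 2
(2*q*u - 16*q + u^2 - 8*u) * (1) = 2*q*u - 16*q + u^2 - 8*u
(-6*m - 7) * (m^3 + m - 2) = -6*m^4 - 7*m^3 - 6*m^2 + 5*m + 14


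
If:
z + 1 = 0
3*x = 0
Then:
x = 0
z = -1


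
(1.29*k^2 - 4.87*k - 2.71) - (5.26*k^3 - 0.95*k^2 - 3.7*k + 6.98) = -5.26*k^3 + 2.24*k^2 - 1.17*k - 9.69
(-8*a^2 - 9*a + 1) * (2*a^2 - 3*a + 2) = -16*a^4 + 6*a^3 + 13*a^2 - 21*a + 2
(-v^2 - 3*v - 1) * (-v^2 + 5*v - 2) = v^4 - 2*v^3 - 12*v^2 + v + 2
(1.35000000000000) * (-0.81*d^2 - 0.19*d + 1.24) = -1.0935*d^2 - 0.2565*d + 1.674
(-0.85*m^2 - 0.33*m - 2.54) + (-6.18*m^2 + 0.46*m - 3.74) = -7.03*m^2 + 0.13*m - 6.28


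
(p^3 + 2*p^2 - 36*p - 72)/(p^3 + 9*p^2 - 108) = (p^2 - 4*p - 12)/(p^2 + 3*p - 18)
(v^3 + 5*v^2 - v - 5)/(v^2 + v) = v + 4 - 5/v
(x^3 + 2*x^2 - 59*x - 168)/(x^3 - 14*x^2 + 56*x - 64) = (x^2 + 10*x + 21)/(x^2 - 6*x + 8)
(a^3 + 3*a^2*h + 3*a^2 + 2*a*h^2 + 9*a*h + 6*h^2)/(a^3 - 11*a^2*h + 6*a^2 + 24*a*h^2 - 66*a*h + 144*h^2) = (a^3 + 3*a^2*h + 3*a^2 + 2*a*h^2 + 9*a*h + 6*h^2)/(a^3 - 11*a^2*h + 6*a^2 + 24*a*h^2 - 66*a*h + 144*h^2)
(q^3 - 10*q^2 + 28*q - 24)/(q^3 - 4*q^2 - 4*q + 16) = (q^2 - 8*q + 12)/(q^2 - 2*q - 8)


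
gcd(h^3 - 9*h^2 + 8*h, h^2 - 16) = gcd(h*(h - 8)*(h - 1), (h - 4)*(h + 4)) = 1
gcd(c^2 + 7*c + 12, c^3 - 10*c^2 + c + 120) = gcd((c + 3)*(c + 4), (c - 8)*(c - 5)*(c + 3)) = c + 3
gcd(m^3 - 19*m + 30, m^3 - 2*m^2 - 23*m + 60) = m^2 + 2*m - 15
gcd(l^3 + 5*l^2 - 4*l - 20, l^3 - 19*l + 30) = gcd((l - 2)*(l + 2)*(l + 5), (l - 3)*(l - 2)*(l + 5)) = l^2 + 3*l - 10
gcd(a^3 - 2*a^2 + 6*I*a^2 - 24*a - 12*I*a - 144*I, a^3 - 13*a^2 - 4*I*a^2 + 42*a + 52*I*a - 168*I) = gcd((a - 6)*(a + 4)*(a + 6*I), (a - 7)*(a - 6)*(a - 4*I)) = a - 6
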